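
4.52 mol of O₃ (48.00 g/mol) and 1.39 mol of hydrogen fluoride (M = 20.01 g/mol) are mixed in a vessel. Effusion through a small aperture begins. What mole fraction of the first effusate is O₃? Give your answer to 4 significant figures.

Rate_i ∝ x_i/√M_i (Graham's law weighted by mole fraction), so the effusate composition follows n_i/√M_i.
Mole fraction of O₃ in the effusate = (n_O₃/√M_O₃) / (n_O₃/√M_O₃ + n_HF/√M_HF)
= (4.52/√48.00) / (4.52/√48.00 + 1.39/√20.01) = 0.6524/(0.6524 + 0.3107) = 0.6774.

0.6774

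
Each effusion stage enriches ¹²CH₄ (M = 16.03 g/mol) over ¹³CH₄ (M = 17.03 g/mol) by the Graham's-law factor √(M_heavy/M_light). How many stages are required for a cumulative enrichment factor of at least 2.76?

34

Single-stage factor α = √(17.03/16.03), so ln α = ½ ln(1.06238) = 0.03026.
Need α^N ≥ 2.76 ⇒ N ≥ ln(2.76) / ln α = 1.015 / 0.03026 = 33.55.
Rounding up, N = 34 stages.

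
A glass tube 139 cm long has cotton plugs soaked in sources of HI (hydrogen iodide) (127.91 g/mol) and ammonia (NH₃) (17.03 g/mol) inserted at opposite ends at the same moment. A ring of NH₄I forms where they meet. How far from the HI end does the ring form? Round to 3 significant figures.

37.2 cm

Graham's law gives d_HI/d_NH₃ = rate_HI/rate_NH₃ = √(M_NH₃/M_HI) = √(17.03/127.91) = 0.3649.
With d_HI + d_NH₃ = 139 cm, d_NH₃ = 139/(1 + 0.3649) = 101.8 cm.
d_HI = 139 − 101.8 = 37.2 cm.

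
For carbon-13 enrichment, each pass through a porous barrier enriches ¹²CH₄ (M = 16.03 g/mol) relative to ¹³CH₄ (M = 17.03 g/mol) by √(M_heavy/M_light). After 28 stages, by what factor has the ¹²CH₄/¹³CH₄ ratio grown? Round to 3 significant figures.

Each stage multiplies the ratio by α = √(17.03/16.03), so after 28 stages the overall factor is α^28 = (17.03/16.03)^(28/2).
= 1.06238^14 = 2.33.

2.33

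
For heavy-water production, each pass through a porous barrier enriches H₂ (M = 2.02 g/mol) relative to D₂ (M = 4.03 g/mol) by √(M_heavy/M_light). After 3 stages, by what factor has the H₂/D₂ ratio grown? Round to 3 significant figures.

2.82

The single-stage factor is √(M_heavy/M_light), so 3 stages give [√(4.03/2.02)]^3 = (4.03/2.02)^(3/2).
= 1.99505^(3/2) = 2.82.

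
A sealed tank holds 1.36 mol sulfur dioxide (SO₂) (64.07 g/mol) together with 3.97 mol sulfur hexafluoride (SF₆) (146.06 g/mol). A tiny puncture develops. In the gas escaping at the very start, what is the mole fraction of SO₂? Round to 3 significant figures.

Each component's effusion rate ∝ (its partial pressure)·(1/√M) ∝ n_i/√M_i.
x_SO₂(eff) = (n_SO₂/√M_SO₂) / (n_SO₂/√M_SO₂ + n_SF₆/√M_SF₆)
= (1.36/√64.07) / (1.36/√64.07 + 3.97/√146.06) = 0.1699/(0.1699 + 0.3285) = 0.341.

0.341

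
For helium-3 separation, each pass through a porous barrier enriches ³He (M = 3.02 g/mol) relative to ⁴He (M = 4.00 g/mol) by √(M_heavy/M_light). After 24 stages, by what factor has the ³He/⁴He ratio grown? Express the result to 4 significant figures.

Overall factor = α^24 with α = √(4.00/3.02), i.e. (4.00/3.02)^(24/2).
= 1.32450^12 = 29.15.

29.15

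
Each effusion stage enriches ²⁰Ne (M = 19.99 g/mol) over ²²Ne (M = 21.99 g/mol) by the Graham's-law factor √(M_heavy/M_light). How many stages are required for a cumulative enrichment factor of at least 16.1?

Per stage α = (21.99/19.99)^(1/2) = 1.10005^0.5, giving ln α = 0.04768.
Need α^N ≥ 16.1 ⇒ N ≥ ln(16.1) / ln α = 2.779 / 0.04768 = 58.28.
So at least 59 stages are needed.

59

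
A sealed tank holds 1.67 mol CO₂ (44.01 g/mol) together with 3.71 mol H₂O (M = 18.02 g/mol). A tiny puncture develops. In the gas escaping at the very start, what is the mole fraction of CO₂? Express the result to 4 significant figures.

0.2236

Each component's effusion rate ∝ (its partial pressure)·(1/√M) ∝ n_i/√M_i.
So x_CO₂ in the escaping gas = (n_CO₂/√M_CO₂) / Σ(n_i/√M_i)
= (1.67/√44.01) / (1.67/√44.01 + 3.71/√18.02) = 0.2517/(0.2517 + 0.8740) = 0.2236.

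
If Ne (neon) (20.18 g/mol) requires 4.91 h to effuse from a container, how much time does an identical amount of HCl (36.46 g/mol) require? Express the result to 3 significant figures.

6.60 h

From Graham's law, t_HCl/t_Ne = √(M_HCl/M_Ne) = √(36.46/20.18) = √1.807 = 1.344.
So the time for HCl is 4.91 × 1.344 = 6.60 h.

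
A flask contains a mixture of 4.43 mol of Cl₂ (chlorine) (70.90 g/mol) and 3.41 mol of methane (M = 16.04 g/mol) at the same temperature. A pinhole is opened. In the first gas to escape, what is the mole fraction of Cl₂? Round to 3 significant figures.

0.382

Effusion rate of each component ∝ n_i/√M_i (partial pressure × 1/√M).
So x_Cl₂ in the escaping gas = (n_Cl₂/√M_Cl₂) / Σ(n_i/√M_i)
= (4.43/√70.90) / (4.43/√70.90 + 3.41/√16.04) = 0.5261/(0.5261 + 0.8514) = 0.382.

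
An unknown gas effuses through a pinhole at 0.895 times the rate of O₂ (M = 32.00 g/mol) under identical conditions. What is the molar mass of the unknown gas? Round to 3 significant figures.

39.9 g/mol

Since effusion rate ∝ 1/√M, rate_X/rate_O₂ = √(M_O₂/M_X).
0.895 = √(32.00/M_X)
M_X = 32.00 / 0.895² = 32.00 / 0.8010 = 39.9 g/mol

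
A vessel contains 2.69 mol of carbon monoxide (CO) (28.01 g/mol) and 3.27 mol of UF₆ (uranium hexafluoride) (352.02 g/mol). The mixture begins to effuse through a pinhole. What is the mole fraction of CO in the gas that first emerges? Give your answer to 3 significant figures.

Each component's effusion rate ∝ (its partial pressure)·(1/√M) ∝ n_i/√M_i.
So x_CO in the escaping gas = (n_CO/√M_CO) / Σ(n_i/√M_i)
= (2.69/√28.01) / (2.69/√28.01 + 3.27/√352.02) = 0.5083/(0.5083 + 0.1743) = 0.745.

0.745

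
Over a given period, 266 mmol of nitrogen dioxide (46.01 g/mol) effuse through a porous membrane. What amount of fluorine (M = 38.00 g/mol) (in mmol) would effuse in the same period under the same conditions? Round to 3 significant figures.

Since effusion rate ∝ 1/√M, rate_F₂/rate_NO₂ = √(M_NO₂/M_F₂) = √(46.01/38.00) = √1.211 = 1.100.
So the amount for F₂ is 266 × 1.100 = 293 mmol.

293 mmol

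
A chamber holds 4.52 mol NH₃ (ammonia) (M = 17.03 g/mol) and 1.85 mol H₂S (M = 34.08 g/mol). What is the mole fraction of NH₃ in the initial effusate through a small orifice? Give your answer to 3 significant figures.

Each component's effusion rate ∝ (its partial pressure)·(1/√M) ∝ n_i/√M_i.
Mole fraction of NH₃ in the effusate = (n_NH₃/√M_NH₃) / (n_NH₃/√M_NH₃ + n_H₂S/√M_H₂S)
= (4.52/√17.03) / (4.52/√17.03 + 1.85/√34.08) = 1.095/(1.095 + 0.3169) = 0.776.

0.776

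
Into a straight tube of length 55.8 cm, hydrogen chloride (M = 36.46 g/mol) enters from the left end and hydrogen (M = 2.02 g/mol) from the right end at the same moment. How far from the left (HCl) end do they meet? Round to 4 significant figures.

10.63 cm

Distances travelled in equal time are proportional to diffusion rates, so d_HCl/d_H₂ = √(M_H₂/M_HCl) = √(2.02/36.46) = 0.2354.
With d_HCl + d_H₂ = 55.8 cm, d_H₂ = 55.8/(1 + 0.2354) = 45.17 cm.
d_HCl = 55.8 − 45.17 = 10.63 cm.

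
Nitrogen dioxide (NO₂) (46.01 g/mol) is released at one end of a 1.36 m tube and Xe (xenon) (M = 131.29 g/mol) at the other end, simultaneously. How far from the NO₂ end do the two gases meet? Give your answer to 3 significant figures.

Distances travelled in equal time are proportional to diffusion rates, so d_NO₂/d_Xe = √(M_Xe/M_NO₂) = √(131.29/46.01) = 1.689.
With d_NO₂ + d_Xe = 1.36 m, d_Xe = 1.36/(1 + 1.689) = 0.5057 m.
d_NO₂ = 1.36 − 0.5057 = 0.854 m.

0.854 m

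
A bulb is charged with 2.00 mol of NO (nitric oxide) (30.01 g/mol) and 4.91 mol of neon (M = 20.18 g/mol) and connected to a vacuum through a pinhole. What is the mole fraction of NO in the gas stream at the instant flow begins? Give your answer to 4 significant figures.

Each component's effusion rate ∝ (its partial pressure)·(1/√M) ∝ n_i/√M_i.
x_NO(eff) = (n_NO/√M_NO) / (n_NO/√M_NO + n_Ne/√M_Ne)
= (2.00/√30.01) / (2.00/√30.01 + 4.91/√20.18) = 0.3651/(0.3651 + 1.093) = 0.2504.

0.2504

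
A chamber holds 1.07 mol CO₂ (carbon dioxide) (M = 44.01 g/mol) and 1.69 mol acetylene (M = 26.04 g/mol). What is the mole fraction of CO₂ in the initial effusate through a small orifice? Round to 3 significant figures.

The effusion rate of species i is ∝ p_i/√M_i ∝ n_i/√M_i.
So x_CO₂ in the escaping gas = (n_CO₂/√M_CO₂) / Σ(n_i/√M_i)
= (1.07/√44.01) / (1.07/√44.01 + 1.69/√26.04) = 0.1613/(0.1613 + 0.3312) = 0.328.

0.328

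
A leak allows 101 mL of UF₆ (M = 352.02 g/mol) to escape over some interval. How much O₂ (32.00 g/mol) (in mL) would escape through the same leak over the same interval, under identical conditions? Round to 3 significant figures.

Since effusion rate ∝ 1/√M, rate_O₂/rate_UF₆ = √(M_UF₆/M_O₂) = √(352.02/32.00) = √11.00 = 3.317.
So the volume for O₂ is 101 × 3.317 = 335 mL.

335 mL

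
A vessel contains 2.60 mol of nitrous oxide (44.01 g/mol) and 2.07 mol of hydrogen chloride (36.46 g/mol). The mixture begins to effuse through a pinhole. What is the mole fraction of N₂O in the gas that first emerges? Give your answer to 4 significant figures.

0.5334

The effusion rate of species i is ∝ p_i/√M_i ∝ n_i/√M_i.
So x_N₂O in the escaping gas = (n_N₂O/√M_N₂O) / Σ(n_i/√M_i)
= (2.60/√44.01) / (2.60/√44.01 + 2.07/√36.46) = 0.3919/(0.3919 + 0.3428) = 0.5334.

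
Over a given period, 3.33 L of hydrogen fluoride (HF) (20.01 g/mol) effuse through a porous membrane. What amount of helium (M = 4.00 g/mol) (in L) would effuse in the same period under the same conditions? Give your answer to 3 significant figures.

7.45 L

Since effusion rate ∝ 1/√M, rate_He/rate_HF = √(M_HF/M_He) = √(20.01/4.00) = √5.003 = 2.237.
So the volume for He is 3.33 × 2.237 = 7.45 L.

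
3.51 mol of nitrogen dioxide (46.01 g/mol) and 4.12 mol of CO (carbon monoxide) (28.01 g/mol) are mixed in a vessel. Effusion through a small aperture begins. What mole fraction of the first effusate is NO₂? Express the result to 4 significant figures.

0.3993

Each component's effusion rate ∝ (its partial pressure)·(1/√M) ∝ n_i/√M_i.
Mole fraction of NO₂ in the effusate = (n_NO₂/√M_NO₂) / (n_NO₂/√M_NO₂ + n_CO/√M_CO)
= (3.51/√46.01) / (3.51/√46.01 + 4.12/√28.01) = 0.5175/(0.5175 + 0.7785) = 0.3993.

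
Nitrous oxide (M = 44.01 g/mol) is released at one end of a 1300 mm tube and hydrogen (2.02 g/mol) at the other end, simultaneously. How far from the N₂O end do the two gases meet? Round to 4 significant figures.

229.4 mm

In equal time, each gas travels a distance ∝ its rate ∝ 1/√M, so d_N₂O/d_H₂ = √(M_H₂/M_N₂O) = √(2.02/44.01) = 0.2142.
With d_N₂O + d_H₂ = 1300 mm, d_H₂ = 1300/(1 + 0.2142) = 1071 mm.
d_N₂O = 1300 − 1071 = 229.4 mm.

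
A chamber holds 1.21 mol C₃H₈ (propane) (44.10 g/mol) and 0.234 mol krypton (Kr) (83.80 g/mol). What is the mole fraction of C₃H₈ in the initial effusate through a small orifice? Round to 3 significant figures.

0.877

The effusion rate of species i is ∝ p_i/√M_i ∝ n_i/√M_i.
So x_C₃H₈ in the escaping gas = (n_C₃H₈/√M_C₃H₈) / Σ(n_i/√M_i)
= (1.21/√44.10) / (1.21/√44.10 + 0.234/√83.80) = 0.1822/(0.1822 + 0.02556) = 0.877.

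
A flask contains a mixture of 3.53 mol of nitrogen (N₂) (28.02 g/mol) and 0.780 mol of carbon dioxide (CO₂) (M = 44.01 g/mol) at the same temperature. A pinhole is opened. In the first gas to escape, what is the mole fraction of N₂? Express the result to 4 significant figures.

Each component's effusion rate ∝ (its partial pressure)·(1/√M) ∝ n_i/√M_i.
Mole fraction of N₂ in the effusate = (n_N₂/√M_N₂) / (n_N₂/√M_N₂ + n_CO₂/√M_CO₂)
= (3.53/√28.02) / (3.53/√28.02 + 0.780/√44.01) = 0.6669/(0.6669 + 0.1176) = 0.8501.

0.8501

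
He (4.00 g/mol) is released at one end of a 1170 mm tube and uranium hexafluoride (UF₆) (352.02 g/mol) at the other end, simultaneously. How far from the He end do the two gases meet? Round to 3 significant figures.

Graham's law gives d_He/d_UF₆ = rate_He/rate_UF₆ = √(M_UF₆/M_He) = √(352.02/4.00) = 9.381.
With d_He + d_UF₆ = 1170 mm, d_UF₆ = 1170/(1 + 9.381) = 112.7 mm.
d_He = 1170 − 112.7 = 1060 mm.

1060 mm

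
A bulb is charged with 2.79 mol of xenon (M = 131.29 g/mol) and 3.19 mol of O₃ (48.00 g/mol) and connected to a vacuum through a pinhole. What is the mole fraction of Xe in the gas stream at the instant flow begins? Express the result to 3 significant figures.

0.346

Each component's effusion rate ∝ (its partial pressure)·(1/√M) ∝ n_i/√M_i.
x_Xe(eff) = (n_Xe/√M_Xe) / (n_Xe/√M_Xe + n_O₃/√M_O₃)
= (2.79/√131.29) / (2.79/√131.29 + 3.19/√48.00) = 0.2435/(0.2435 + 0.4604) = 0.346.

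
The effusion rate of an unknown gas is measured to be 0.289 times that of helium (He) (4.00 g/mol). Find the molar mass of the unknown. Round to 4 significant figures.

Since effusion rate ∝ 1/√M, rate_X/rate_He = √(M_He/M_X).
0.289 = √(4.00/M_X)
M_X = 4.00 / 0.289² = 4.00 / 0.08352 = 47.89 g/mol

47.89 g/mol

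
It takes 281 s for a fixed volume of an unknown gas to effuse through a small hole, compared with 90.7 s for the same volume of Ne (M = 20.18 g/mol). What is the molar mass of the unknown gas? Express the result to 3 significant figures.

Since effusion rate ∝ 1/√M, t_X/t_Ne = √(M_X/M_Ne).
281/90.7 = 3.098 = √(M_X/20.18)
M_X = 20.18 × 3.098² = 20.18 × 9.598 = 194 g/mol

194 g/mol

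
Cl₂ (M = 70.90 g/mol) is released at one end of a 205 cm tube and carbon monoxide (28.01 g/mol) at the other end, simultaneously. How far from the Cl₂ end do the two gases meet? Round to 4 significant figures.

Graham's law gives d_Cl₂/d_CO = rate_Cl₂/rate_CO = √(M_CO/M_Cl₂) = √(28.01/70.90) = 0.6285.
With d_Cl₂ + d_CO = 205 cm, d_CO = 205/(1 + 0.6285) = 125.9 cm.
d_Cl₂ = 205 − 125.9 = 79.12 cm.

79.12 cm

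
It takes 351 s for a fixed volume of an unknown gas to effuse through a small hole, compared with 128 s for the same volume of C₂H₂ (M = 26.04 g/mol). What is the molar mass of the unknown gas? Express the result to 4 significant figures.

195.8 g/mol

From Graham's law, t_X/t_C₂H₂ = √(M_X/M_C₂H₂).
351/128 = 2.742 = √(M_X/26.04)
M_X = 26.04 × 2.742² = 26.04 × 7.520 = 195.8 g/mol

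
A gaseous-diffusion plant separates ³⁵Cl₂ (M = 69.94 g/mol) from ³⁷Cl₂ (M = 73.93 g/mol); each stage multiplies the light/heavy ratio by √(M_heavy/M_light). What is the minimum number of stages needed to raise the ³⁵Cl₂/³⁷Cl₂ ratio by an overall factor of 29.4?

122

With α = √(73.93/69.94) per stage, ln α = ½ ln(1.05705) = 0.02774.
Need α^N ≥ 29.4 ⇒ N ≥ ln(29.4) / ln α = 3.381 / 0.02774 = 121.88.
Rounding up, N = 122 stages.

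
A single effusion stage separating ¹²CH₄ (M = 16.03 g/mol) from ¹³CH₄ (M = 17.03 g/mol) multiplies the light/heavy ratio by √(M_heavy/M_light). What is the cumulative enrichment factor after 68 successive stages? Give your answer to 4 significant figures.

Each stage multiplies the ratio by α = √(17.03/16.03), so after 68 stages the overall factor is α^68 = (17.03/16.03)^(68/2).
= 1.06238^34 = 7.826.

7.826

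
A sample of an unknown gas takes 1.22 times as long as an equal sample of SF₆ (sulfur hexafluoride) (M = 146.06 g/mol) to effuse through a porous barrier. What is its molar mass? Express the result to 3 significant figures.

By Graham's law, t_X/t_SF₆ = √(M_X/M_SF₆).
1.22 = √(M_X/146.06)
M_X = 146.06 × 1.22² = 146.06 × 1.488 = 217 g/mol

217 g/mol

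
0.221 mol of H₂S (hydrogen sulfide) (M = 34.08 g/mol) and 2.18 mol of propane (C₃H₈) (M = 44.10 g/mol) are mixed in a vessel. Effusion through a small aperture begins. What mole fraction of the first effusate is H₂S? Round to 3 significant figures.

0.103

Rate_i ∝ x_i/√M_i (Graham's law weighted by mole fraction), so the effusate composition follows n_i/√M_i.
x_H₂S(eff) = (n_H₂S/√M_H₂S) / (n_H₂S/√M_H₂S + n_C₃H₈/√M_C₃H₈)
= (0.221/√34.08) / (0.221/√34.08 + 2.18/√44.10) = 0.03786/(0.03786 + 0.3283) = 0.103.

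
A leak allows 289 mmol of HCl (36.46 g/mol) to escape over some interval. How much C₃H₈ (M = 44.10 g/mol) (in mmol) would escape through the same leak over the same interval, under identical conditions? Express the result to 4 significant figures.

262.8 mmol

From Graham's law, rate_C₃H₈/rate_HCl = √(M_HCl/M_C₃H₈) = √(36.46/44.10) = √0.8268 = 0.9093.
So the amount for C₃H₈ is 289 × 0.9093 = 262.8 mmol.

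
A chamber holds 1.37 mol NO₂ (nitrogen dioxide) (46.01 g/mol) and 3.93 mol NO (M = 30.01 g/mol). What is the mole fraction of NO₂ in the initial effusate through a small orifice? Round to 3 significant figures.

Each component's effusion rate ∝ (its partial pressure)·(1/√M) ∝ n_i/√M_i.
Mole fraction of NO₂ in the effusate = (n_NO₂/√M_NO₂) / (n_NO₂/√M_NO₂ + n_NO/√M_NO)
= (1.37/√46.01) / (1.37/√46.01 + 3.93/√30.01) = 0.2020/(0.2020 + 0.7174) = 0.220.

0.220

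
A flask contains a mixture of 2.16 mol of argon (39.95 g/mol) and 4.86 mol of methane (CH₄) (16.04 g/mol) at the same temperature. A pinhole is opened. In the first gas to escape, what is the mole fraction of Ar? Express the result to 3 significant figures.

0.220

Rate_i ∝ x_i/√M_i (Graham's law weighted by mole fraction), so the effusate composition follows n_i/√M_i.
x_Ar(eff) = (n_Ar/√M_Ar) / (n_Ar/√M_Ar + n_CH₄/√M_CH₄)
= (2.16/√39.95) / (2.16/√39.95 + 4.86/√16.04) = 0.3417/(0.3417 + 1.213) = 0.220.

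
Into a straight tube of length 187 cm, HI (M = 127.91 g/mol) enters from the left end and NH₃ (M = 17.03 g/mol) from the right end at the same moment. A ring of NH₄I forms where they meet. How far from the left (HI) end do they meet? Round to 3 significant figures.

50.0 cm

Distances travelled in equal time are proportional to diffusion rates, so d_HI/d_NH₃ = √(M_NH₃/M_HI) = √(17.03/127.91) = 0.3649.
With d_HI + d_NH₃ = 187 cm, d_NH₃ = 187/(1 + 0.3649) = 137.0 cm.
d_HI = 187 − 137.0 = 50.0 cm.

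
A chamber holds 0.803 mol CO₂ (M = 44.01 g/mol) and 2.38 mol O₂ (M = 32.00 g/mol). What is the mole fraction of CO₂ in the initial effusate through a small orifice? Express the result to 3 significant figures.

Rate_i ∝ x_i/√M_i (Graham's law weighted by mole fraction), so the effusate composition follows n_i/√M_i.
Mole fraction of CO₂ in the effusate = (n_CO₂/√M_CO₂) / (n_CO₂/√M_CO₂ + n_O₂/√M_O₂)
= (0.803/√44.01) / (0.803/√44.01 + 2.38/√32.00) = 0.1210/(0.1210 + 0.4207) = 0.223.

0.223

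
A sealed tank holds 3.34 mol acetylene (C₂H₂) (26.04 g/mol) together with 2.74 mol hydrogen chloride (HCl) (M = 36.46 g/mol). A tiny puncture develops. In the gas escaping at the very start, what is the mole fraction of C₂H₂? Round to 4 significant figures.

The effusion rate of species i is ∝ p_i/√M_i ∝ n_i/√M_i.
So x_C₂H₂ in the escaping gas = (n_C₂H₂/√M_C₂H₂) / Σ(n_i/√M_i)
= (3.34/√26.04) / (3.34/√26.04 + 2.74/√36.46) = 0.6545/(0.6545 + 0.4538) = 0.5906.

0.5906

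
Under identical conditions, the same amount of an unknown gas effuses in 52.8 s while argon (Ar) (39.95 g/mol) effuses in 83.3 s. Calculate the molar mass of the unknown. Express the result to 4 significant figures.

Since effusion rate ∝ 1/√M, t_X/t_Ar = √(M_X/M_Ar).
52.8/83.3 = 0.6339 = √(M_X/39.95)
M_X = 39.95 × 0.6339² = 39.95 × 0.4018 = 16.05 g/mol

16.05 g/mol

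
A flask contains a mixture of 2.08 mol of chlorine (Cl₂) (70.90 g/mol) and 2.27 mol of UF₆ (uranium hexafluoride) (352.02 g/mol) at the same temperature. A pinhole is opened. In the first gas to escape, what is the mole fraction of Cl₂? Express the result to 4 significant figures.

Effusion rate of each component ∝ n_i/√M_i (partial pressure × 1/√M).
Mole fraction of Cl₂ in the effusate = (n_Cl₂/√M_Cl₂) / (n_Cl₂/√M_Cl₂ + n_UF₆/√M_UF₆)
= (2.08/√70.90) / (2.08/√70.90 + 2.27/√352.02) = 0.2470/(0.2470 + 0.1210) = 0.6712.

0.6712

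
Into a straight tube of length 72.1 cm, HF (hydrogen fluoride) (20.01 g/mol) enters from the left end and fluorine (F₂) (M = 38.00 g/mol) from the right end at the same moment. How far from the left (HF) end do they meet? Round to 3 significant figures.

The fronts meet when d_HF + d_F₂ = L with d_HF/d_F₂ = √(M_F₂/M_HF) (Graham's law). Here √(M_F₂/M_HF) = √(38.00/20.01) = 1.378.
With d_HF + d_F₂ = 72.1 cm, d_F₂ = 72.1/(1 + 1.378) = 30.32 cm.
d_HF = 72.1 − 30.32 = 41.8 cm.

41.8 cm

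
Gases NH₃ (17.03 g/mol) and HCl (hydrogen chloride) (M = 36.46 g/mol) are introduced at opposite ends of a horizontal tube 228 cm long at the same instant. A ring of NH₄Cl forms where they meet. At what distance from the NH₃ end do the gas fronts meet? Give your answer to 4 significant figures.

Graham's law gives d_NH₃/d_HCl = rate_NH₃/rate_HCl = √(M_HCl/M_NH₃) = √(36.46/17.03) = 1.463.
With d_NH₃ + d_HCl = 228 cm, d_HCl = 228/(1 + 1.463) = 92.56 cm.
d_NH₃ = 228 − 92.56 = 135.4 cm.

135.4 cm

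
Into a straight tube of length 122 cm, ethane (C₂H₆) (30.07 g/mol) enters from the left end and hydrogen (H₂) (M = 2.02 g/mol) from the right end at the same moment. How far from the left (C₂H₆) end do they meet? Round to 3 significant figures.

25.1 cm

The fronts meet when d_C₂H₆ + d_H₂ = L with d_C₂H₆/d_H₂ = √(M_H₂/M_C₂H₆) (Graham's law). Here √(M_H₂/M_C₂H₆) = √(2.02/30.07) = 0.2592.
With d_C₂H₆ + d_H₂ = 122 cm, d_H₂ = 122/(1 + 0.2592) = 96.89 cm.
d_C₂H₆ = 122 − 96.89 = 25.1 cm.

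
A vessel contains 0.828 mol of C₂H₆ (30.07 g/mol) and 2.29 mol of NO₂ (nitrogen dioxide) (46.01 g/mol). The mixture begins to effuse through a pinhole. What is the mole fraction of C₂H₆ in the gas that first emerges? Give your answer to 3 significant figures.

0.309

Rate_i ∝ x_i/√M_i (Graham's law weighted by mole fraction), so the effusate composition follows n_i/√M_i.
x_C₂H₆(eff) = (n_C₂H₆/√M_C₂H₆) / (n_C₂H₆/√M_C₂H₆ + n_NO₂/√M_NO₂)
= (0.828/√30.07) / (0.828/√30.07 + 2.29/√46.01) = 0.1510/(0.1510 + 0.3376) = 0.309.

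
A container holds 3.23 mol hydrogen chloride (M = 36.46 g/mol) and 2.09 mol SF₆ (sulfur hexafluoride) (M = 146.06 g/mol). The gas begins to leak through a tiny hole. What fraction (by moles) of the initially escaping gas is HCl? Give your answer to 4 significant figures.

Effusion rate of each component ∝ n_i/√M_i (partial pressure × 1/√M).
x_HCl(eff) = (n_HCl/√M_HCl) / (n_HCl/√M_HCl + n_SF₆/√M_SF₆)
= (3.23/√36.46) / (3.23/√36.46 + 2.09/√146.06) = 0.5349/(0.5349 + 0.1729) = 0.7557.

0.7557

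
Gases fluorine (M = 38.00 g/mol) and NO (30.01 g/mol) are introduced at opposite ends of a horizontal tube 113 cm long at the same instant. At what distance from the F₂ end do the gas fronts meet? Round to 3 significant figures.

The fronts meet when d_F₂ + d_NO = L with d_F₂/d_NO = √(M_NO/M_F₂) (Graham's law). Here √(M_NO/M_F₂) = √(30.01/38.00) = 0.8887.
With d_F₂ + d_NO = 113 cm, d_NO = 113/(1 + 0.8887) = 59.83 cm.
d_F₂ = 113 − 59.83 = 53.2 cm.

53.2 cm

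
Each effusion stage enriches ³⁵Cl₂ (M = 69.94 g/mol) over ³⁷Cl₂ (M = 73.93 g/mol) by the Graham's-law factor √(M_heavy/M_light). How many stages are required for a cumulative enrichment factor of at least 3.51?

46

Per stage α = (73.93/69.94)^(1/2) = 1.05705^0.5, giving ln α = 0.02774.
Need α^N ≥ 3.51 ⇒ N ≥ ln(3.51) / ln α = 1.256 / 0.02774 = 45.26.
Minimum whole number of stages: N = 46.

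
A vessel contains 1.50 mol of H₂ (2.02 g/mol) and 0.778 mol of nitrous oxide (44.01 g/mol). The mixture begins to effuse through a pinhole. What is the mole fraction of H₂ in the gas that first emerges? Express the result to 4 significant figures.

The effusion rate of species i is ∝ p_i/√M_i ∝ n_i/√M_i.
x_H₂(eff) = (n_H₂/√M_H₂) / (n_H₂/√M_H₂ + n_N₂O/√M_N₂O)
= (1.50/√2.02) / (1.50/√2.02 + 0.778/√44.01) = 1.055/(1.055 + 0.1173) = 0.9000.

0.9000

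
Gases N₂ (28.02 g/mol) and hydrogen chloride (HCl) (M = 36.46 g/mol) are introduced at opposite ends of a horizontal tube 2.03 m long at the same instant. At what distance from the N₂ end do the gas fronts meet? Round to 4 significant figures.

1.082 m

In equal time, each gas travels a distance ∝ its rate ∝ 1/√M, so d_N₂/d_HCl = √(M_HCl/M_N₂) = √(36.46/28.02) = 1.141.
With d_N₂ + d_HCl = 2.03 m, d_HCl = 2.03/(1 + 1.141) = 0.9483 m.
d_N₂ = 2.03 − 0.9483 = 1.082 m.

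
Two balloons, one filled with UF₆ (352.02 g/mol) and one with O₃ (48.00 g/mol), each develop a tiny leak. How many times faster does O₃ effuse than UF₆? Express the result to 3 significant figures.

Using Graham's law: rate_O₃/rate_UF₆ = √(M_UF₆/M_O₃) = √(352.02/48.00) = √7.334 = 2.71.

2.71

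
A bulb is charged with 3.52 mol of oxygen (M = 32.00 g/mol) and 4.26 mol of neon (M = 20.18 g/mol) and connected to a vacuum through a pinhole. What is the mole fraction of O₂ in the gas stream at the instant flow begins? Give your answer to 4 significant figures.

0.3962

Each component's effusion rate ∝ (its partial pressure)·(1/√M) ∝ n_i/√M_i.
Mole fraction of O₂ in the effusate = (n_O₂/√M_O₂) / (n_O₂/√M_O₂ + n_Ne/√M_Ne)
= (3.52/√32.00) / (3.52/√32.00 + 4.26/√20.18) = 0.6223/(0.6223 + 0.9483) = 0.3962.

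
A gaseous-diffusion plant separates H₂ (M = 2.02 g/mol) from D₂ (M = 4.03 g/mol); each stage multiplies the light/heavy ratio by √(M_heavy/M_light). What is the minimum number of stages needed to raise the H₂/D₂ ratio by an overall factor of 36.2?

11

Single-stage factor α = √(4.03/2.02), so ln α = ½ ln(1.99505) = 0.3453.
Need α^N ≥ 36.2 ⇒ N ≥ ln(36.2) / ln α = 3.589 / 0.3453 = 10.39.
Rounding up, N = 11 stages.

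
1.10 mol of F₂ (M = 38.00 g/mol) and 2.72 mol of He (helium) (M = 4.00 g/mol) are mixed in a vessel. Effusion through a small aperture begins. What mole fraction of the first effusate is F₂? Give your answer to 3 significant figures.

0.116

Rate_i ∝ x_i/√M_i (Graham's law weighted by mole fraction), so the effusate composition follows n_i/√M_i.
So x_F₂ in the escaping gas = (n_F₂/√M_F₂) / Σ(n_i/√M_i)
= (1.10/√38.00) / (1.10/√38.00 + 2.72/√4.00) = 0.1784/(0.1784 + 1.360) = 0.116.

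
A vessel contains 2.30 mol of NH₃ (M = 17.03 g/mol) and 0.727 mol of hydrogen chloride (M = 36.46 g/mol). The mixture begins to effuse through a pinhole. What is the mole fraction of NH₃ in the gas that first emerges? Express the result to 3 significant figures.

0.822

Effusion rate of each component ∝ n_i/√M_i (partial pressure × 1/√M).
Mole fraction of NH₃ in the effusate = (n_NH₃/√M_NH₃) / (n_NH₃/√M_NH₃ + n_HCl/√M_HCl)
= (2.30/√17.03) / (2.30/√17.03 + 0.727/√36.46) = 0.5573/(0.5573 + 0.1204) = 0.822.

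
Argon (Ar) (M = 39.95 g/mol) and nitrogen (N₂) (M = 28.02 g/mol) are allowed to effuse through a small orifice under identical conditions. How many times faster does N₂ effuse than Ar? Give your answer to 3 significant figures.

1.19

Graham's law gives rate_N₂/rate_Ar = √(M_Ar/M_N₂) = √(39.95/28.02) = √1.426 = 1.19.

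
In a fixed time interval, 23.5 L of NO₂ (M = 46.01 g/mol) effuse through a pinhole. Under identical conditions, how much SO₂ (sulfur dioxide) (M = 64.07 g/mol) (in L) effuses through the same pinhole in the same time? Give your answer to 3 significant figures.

19.9 L

By Graham's law, rate_SO₂/rate_NO₂ = √(M_NO₂/M_SO₂) = √(46.01/64.07) = √0.7181 = 0.8474.
So the volume for SO₂ is 23.5 × 0.8474 = 19.9 L.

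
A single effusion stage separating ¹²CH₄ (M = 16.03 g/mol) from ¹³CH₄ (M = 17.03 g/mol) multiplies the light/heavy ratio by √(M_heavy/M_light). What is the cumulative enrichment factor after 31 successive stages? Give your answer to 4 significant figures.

2.555

Each stage multiplies the ratio by α = √(17.03/16.03), so after 31 stages the overall factor is α^31 = (17.03/16.03)^(31/2).
= 1.06238^(31/2) = 2.555.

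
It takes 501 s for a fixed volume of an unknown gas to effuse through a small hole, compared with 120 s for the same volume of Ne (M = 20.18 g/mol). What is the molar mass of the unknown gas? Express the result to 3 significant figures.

352 g/mol

Graham's law gives t_X/t_Ne = √(M_X/M_Ne).
501/120 = 4.175 = √(M_X/20.18)
M_X = 20.18 × 4.175² = 20.18 × 17.43 = 352 g/mol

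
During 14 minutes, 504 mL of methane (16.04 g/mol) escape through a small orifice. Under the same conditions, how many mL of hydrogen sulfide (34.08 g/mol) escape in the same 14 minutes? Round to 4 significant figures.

Graham's law gives rate_H₂S/rate_CH₄ = √(M_CH₄/M_H₂S) = √(16.04/34.08) = √0.4707 = 0.6860.
So the volume for H₂S is 504 × 0.6860 = 345.8 mL.

345.8 mL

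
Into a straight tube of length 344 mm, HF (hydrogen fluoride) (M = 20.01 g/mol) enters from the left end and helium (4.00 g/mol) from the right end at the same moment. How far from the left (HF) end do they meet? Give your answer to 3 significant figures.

106 mm

Graham's law gives d_HF/d_He = rate_HF/rate_He = √(M_He/M_HF) = √(4.00/20.01) = 0.4471.
With d_HF + d_He = 344 mm, d_He = 344/(1 + 0.4471) = 237.7 mm.
d_HF = 344 − 237.7 = 106 mm.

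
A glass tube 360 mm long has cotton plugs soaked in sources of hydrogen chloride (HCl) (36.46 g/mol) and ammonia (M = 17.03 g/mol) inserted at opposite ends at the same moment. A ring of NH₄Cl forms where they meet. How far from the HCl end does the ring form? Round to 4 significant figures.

Distances travelled in equal time are proportional to diffusion rates, so d_HCl/d_NH₃ = √(M_NH₃/M_HCl) = √(17.03/36.46) = 0.6834.
With d_HCl + d_NH₃ = 360 mm, d_NH₃ = 360/(1 + 0.6834) = 213.8 mm.
d_HCl = 360 − 213.8 = 146.2 mm.

146.2 mm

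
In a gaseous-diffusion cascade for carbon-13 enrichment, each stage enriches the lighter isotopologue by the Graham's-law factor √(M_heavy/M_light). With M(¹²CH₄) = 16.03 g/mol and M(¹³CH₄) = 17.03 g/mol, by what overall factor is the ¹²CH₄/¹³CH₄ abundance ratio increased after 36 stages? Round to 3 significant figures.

Overall factor = α^36 with α = √(17.03/16.03), i.e. (17.03/16.03)^(36/2).
= 1.06238^18 = 2.97.

2.97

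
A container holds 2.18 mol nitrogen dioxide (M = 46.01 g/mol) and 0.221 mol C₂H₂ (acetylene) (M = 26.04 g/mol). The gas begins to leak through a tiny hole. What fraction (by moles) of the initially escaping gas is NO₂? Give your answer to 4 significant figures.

Rate_i ∝ x_i/√M_i (Graham's law weighted by mole fraction), so the effusate composition follows n_i/√M_i.
So x_NO₂ in the escaping gas = (n_NO₂/√M_NO₂) / Σ(n_i/√M_i)
= (2.18/√46.01) / (2.18/√46.01 + 0.221/√26.04) = 0.3214/(0.3214 + 0.04331) = 0.8812.

0.8812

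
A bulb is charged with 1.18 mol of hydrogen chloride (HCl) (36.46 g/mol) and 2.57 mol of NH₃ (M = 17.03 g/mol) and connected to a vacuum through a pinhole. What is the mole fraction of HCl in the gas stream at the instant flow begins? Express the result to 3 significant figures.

0.239

Each component's effusion rate ∝ (its partial pressure)·(1/√M) ∝ n_i/√M_i.
Mole fraction of HCl in the effusate = (n_HCl/√M_HCl) / (n_HCl/√M_HCl + n_NH₃/√M_NH₃)
= (1.18/√36.46) / (1.18/√36.46 + 2.57/√17.03) = 0.1954/(0.1954 + 0.6228) = 0.239.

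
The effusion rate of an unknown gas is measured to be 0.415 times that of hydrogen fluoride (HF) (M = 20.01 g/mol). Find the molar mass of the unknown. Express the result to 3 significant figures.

By Graham's law, rate_X/rate_HF = √(M_HF/M_X).
0.415 = √(20.01/M_X)
M_X = 20.01 / 0.415² = 20.01 / 0.1722 = 116 g/mol

116 g/mol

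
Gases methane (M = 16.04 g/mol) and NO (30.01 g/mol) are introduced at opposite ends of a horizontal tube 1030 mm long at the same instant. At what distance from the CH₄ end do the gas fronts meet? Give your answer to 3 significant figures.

595 mm

Graham's law gives d_CH₄/d_NO = rate_CH₄/rate_NO = √(M_NO/M_CH₄) = √(30.01/16.04) = 1.368.
With d_CH₄ + d_NO = 1030 mm, d_NO = 1030/(1 + 1.368) = 435.0 mm.
d_CH₄ = 1030 − 435.0 = 595 mm.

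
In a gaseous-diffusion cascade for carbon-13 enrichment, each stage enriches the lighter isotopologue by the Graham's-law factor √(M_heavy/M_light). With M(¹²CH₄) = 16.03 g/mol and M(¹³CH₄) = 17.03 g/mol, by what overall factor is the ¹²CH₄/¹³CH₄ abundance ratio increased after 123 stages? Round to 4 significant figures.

The single-stage factor is √(M_heavy/M_light), so 123 stages give [√(17.03/16.03)]^123 = (17.03/16.03)^(123/2).
= 1.06238^(123/2) = 41.33.

41.33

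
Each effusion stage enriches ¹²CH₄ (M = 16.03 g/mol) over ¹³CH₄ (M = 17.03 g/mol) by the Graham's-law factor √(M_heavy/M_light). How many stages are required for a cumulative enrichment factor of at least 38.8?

With α = √(17.03/16.03) per stage, ln α = ½ ln(1.06238) = 0.03026.
Need α^N ≥ 38.8 ⇒ N ≥ ln(38.8) / ln α = 3.658 / 0.03026 = 120.91.
So at least 121 stages are needed.

121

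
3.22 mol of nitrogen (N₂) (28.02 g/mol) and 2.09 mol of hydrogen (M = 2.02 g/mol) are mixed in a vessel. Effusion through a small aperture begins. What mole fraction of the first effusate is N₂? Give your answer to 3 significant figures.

0.293

Rate_i ∝ x_i/√M_i (Graham's law weighted by mole fraction), so the effusate composition follows n_i/√M_i.
Mole fraction of N₂ in the effusate = (n_N₂/√M_N₂) / (n_N₂/√M_N₂ + n_H₂/√M_H₂)
= (3.22/√28.02) / (3.22/√28.02 + 2.09/√2.02) = 0.6083/(0.6083 + 1.471) = 0.293.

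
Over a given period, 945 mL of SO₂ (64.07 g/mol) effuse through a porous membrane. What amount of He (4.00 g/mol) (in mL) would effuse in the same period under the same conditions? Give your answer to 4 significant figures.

Using Graham's law: rate_He/rate_SO₂ = √(M_SO₂/M_He) = √(64.07/4.00) = √16.02 = 4.002.
So the volume for He is 945 × 4.002 = 3782 mL.

3782 mL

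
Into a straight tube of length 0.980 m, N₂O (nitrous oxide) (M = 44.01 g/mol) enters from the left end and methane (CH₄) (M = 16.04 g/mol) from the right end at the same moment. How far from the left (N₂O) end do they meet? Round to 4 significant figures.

0.3689 m

Graham's law gives d_N₂O/d_CH₄ = rate_N₂O/rate_CH₄ = √(M_CH₄/M_N₂O) = √(16.04/44.01) = 0.6037.
With d_N₂O + d_CH₄ = 0.980 m, d_CH₄ = 0.980/(1 + 0.6037) = 0.6111 m.
d_N₂O = 0.980 − 0.6111 = 0.3689 m.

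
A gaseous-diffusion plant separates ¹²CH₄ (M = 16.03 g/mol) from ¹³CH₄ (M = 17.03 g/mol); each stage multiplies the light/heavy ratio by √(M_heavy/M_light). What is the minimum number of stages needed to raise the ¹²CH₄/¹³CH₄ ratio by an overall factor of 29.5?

Single-stage factor α = √(17.03/16.03), so ln α = ½ ln(1.06238) = 0.03026.
Need α^N ≥ 29.5 ⇒ N ≥ ln(29.5) / ln α = 3.384 / 0.03026 = 111.85.
So at least 112 stages are needed.

112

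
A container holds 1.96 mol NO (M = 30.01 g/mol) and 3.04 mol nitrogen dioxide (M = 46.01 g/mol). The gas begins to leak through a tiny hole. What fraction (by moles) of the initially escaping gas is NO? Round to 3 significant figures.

The effusion rate of species i is ∝ p_i/√M_i ∝ n_i/√M_i.
x_NO(eff) = (n_NO/√M_NO) / (n_NO/√M_NO + n_NO₂/√M_NO₂)
= (1.96/√30.01) / (1.96/√30.01 + 3.04/√46.01) = 0.3578/(0.3578 + 0.4482) = 0.444.

0.444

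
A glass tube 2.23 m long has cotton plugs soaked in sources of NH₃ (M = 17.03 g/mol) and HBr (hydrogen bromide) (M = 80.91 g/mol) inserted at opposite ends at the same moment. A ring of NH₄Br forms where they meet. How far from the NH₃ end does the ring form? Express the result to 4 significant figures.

Graham's law gives d_NH₃/d_HBr = rate_NH₃/rate_HBr = √(M_HBr/M_NH₃) = √(80.91/17.03) = 2.180.
With d_NH₃ + d_HBr = 2.23 m, d_HBr = 2.23/(1 + 2.180) = 0.7013 m.
d_NH₃ = 2.23 − 0.7013 = 1.529 m.

1.529 m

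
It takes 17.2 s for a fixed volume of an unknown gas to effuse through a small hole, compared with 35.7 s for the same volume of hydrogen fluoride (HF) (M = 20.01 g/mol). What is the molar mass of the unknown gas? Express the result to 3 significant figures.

Graham's law gives t_X/t_HF = √(M_X/M_HF).
17.2/35.7 = 0.4818 = √(M_X/20.01)
M_X = 20.01 × 0.4818² = 20.01 × 0.2321 = 4.64 g/mol

4.64 g/mol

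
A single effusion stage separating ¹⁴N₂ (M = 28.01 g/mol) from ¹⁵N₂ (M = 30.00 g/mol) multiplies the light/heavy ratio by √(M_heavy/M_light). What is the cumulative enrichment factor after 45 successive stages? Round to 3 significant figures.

4.68

Each stage multiplies the ratio by α = √(30.00/28.01), so after 45 stages the overall factor is α^45 = (30.00/28.01)^(45/2).
= 1.07105^(45/2) = 4.68.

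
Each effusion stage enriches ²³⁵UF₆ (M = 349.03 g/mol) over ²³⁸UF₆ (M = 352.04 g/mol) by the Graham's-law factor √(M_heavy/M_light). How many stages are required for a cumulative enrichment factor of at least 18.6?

681

Per stage α = (352.04/349.03)^(1/2) = 1.00862^0.5, giving ln α = 0.004293.
Need α^N ≥ 18.6 ⇒ N ≥ ln(18.6) / ln α = 2.923 / 0.004293 = 680.84.
So at least 681 stages are needed.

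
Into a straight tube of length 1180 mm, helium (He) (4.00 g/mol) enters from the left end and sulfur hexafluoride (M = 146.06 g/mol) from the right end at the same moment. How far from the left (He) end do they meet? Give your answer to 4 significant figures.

1012 mm

The fronts meet when d_He + d_SF₆ = L with d_He/d_SF₆ = √(M_SF₆/M_He) (Graham's law). Here √(M_SF₆/M_He) = √(146.06/4.00) = 6.043.
With d_He + d_SF₆ = 1180 mm, d_SF₆ = 1180/(1 + 6.043) = 167.5 mm.
d_He = 1180 − 167.5 = 1012 mm.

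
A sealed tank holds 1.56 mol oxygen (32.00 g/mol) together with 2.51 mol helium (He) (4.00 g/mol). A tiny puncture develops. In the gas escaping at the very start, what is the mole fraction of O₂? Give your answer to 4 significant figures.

0.1802

Rate_i ∝ x_i/√M_i (Graham's law weighted by mole fraction), so the effusate composition follows n_i/√M_i.
Mole fraction of O₂ in the effusate = (n_O₂/√M_O₂) / (n_O₂/√M_O₂ + n_He/√M_He)
= (1.56/√32.00) / (1.56/√32.00 + 2.51/√4.00) = 0.2758/(0.2758 + 1.255) = 0.1802.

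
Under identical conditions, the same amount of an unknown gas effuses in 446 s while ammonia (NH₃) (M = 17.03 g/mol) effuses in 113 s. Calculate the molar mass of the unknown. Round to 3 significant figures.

By Graham's law, t_X/t_NH₃ = √(M_X/M_NH₃).
446/113 = 3.947 = √(M_X/17.03)
M_X = 17.03 × 3.947² = 17.03 × 15.58 = 265 g/mol

265 g/mol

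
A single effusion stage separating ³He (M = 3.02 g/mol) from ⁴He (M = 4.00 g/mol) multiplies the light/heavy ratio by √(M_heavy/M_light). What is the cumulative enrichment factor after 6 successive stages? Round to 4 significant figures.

2.324

After 6 stages the ratio has grown by (√(4.00/3.02))^6 = (4.00/3.02)^(6/2).
= 1.32450^3 = 2.324.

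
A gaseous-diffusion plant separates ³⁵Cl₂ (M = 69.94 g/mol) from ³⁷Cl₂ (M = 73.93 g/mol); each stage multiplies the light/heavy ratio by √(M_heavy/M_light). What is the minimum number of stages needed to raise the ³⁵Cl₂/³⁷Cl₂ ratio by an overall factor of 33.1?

Single-stage factor α = √(73.93/69.94), so ln α = ½ ln(1.05705) = 0.02774.
Need α^N ≥ 33.1 ⇒ N ≥ ln(33.1) / ln α = 3.500 / 0.02774 = 126.15.
Rounding up, N = 127 stages.

127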